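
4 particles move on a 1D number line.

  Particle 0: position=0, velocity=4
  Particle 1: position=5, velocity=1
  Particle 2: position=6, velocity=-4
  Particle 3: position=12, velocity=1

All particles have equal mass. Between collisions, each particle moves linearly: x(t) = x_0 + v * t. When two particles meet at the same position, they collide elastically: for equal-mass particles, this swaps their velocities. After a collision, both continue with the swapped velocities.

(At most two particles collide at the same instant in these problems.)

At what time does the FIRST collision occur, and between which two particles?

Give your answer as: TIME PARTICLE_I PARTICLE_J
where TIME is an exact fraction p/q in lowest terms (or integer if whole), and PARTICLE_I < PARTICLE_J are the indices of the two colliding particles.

Pair (0,1): pos 0,5 vel 4,1 -> gap=5, closing at 3/unit, collide at t=5/3
Pair (1,2): pos 5,6 vel 1,-4 -> gap=1, closing at 5/unit, collide at t=1/5
Pair (2,3): pos 6,12 vel -4,1 -> not approaching (rel speed -5 <= 0)
Earliest collision: t=1/5 between 1 and 2

Answer: 1/5 1 2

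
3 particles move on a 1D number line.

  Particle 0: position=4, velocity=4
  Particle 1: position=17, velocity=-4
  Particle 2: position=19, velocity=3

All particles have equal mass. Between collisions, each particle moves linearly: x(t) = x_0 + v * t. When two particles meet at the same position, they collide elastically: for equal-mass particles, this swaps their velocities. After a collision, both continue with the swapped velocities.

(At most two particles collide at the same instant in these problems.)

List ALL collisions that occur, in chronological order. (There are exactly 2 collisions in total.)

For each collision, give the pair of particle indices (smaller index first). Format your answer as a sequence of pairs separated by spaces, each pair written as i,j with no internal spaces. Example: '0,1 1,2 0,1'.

Collision at t=13/8: particles 0 and 1 swap velocities; positions: p0=21/2 p1=21/2 p2=191/8; velocities now: v0=-4 v1=4 v2=3
Collision at t=15: particles 1 and 2 swap velocities; positions: p0=-43 p1=64 p2=64; velocities now: v0=-4 v1=3 v2=4

Answer: 0,1 1,2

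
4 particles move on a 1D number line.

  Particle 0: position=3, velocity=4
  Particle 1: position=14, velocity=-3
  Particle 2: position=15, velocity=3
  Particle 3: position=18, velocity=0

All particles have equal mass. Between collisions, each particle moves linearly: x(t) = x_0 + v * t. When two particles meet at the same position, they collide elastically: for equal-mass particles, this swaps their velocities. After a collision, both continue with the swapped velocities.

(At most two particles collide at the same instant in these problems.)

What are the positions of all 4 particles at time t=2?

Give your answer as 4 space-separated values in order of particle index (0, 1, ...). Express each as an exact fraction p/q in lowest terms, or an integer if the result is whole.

Answer: 8 11 18 21

Derivation:
Collision at t=1: particles 2 and 3 swap velocities; positions: p0=7 p1=11 p2=18 p3=18; velocities now: v0=4 v1=-3 v2=0 v3=3
Collision at t=11/7: particles 0 and 1 swap velocities; positions: p0=65/7 p1=65/7 p2=18 p3=138/7; velocities now: v0=-3 v1=4 v2=0 v3=3
Advance to t=2 (no further collisions before then); velocities: v0=-3 v1=4 v2=0 v3=3; positions = 8 11 18 21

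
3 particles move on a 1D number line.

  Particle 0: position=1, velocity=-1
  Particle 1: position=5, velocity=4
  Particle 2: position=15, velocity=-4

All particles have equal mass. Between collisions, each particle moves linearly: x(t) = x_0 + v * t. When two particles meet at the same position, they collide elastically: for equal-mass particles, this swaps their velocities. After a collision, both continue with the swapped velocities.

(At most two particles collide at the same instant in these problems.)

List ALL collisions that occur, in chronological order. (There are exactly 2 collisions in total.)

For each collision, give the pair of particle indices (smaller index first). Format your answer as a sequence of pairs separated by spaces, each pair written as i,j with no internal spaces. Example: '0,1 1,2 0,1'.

Answer: 1,2 0,1

Derivation:
Collision at t=5/4: particles 1 and 2 swap velocities; positions: p0=-1/4 p1=10 p2=10; velocities now: v0=-1 v1=-4 v2=4
Collision at t=14/3: particles 0 and 1 swap velocities; positions: p0=-11/3 p1=-11/3 p2=71/3; velocities now: v0=-4 v1=-1 v2=4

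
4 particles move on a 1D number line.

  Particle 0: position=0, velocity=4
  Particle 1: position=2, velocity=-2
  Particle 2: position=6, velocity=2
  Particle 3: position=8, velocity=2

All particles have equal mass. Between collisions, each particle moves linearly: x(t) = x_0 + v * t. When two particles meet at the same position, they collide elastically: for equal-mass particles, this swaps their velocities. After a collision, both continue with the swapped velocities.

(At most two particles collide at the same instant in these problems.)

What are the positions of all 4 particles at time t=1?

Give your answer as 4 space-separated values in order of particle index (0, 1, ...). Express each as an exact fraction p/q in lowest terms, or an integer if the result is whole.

Collision at t=1/3: particles 0 and 1 swap velocities; positions: p0=4/3 p1=4/3 p2=20/3 p3=26/3; velocities now: v0=-2 v1=4 v2=2 v3=2
Advance to t=1 (no further collisions before then); velocities: v0=-2 v1=4 v2=2 v3=2; positions = 0 4 8 10

Answer: 0 4 8 10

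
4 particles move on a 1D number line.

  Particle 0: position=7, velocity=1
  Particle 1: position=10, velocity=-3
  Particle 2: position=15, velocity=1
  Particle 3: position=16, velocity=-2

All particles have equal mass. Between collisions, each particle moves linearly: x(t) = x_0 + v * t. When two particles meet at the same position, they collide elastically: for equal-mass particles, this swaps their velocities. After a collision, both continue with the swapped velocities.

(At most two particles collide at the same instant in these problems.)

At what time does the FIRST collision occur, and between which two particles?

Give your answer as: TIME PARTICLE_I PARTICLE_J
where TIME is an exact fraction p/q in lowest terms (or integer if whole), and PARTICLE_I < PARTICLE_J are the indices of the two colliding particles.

Answer: 1/3 2 3

Derivation:
Pair (0,1): pos 7,10 vel 1,-3 -> gap=3, closing at 4/unit, collide at t=3/4
Pair (1,2): pos 10,15 vel -3,1 -> not approaching (rel speed -4 <= 0)
Pair (2,3): pos 15,16 vel 1,-2 -> gap=1, closing at 3/unit, collide at t=1/3
Earliest collision: t=1/3 between 2 and 3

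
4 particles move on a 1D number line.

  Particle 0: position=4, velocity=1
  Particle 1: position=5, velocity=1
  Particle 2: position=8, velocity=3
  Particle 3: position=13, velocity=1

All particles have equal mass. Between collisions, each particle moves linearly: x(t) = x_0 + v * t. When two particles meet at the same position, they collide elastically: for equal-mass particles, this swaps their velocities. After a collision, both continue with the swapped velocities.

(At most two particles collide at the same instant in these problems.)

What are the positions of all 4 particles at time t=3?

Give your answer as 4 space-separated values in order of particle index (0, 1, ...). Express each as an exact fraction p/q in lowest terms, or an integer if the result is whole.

Answer: 7 8 16 17

Derivation:
Collision at t=5/2: particles 2 and 3 swap velocities; positions: p0=13/2 p1=15/2 p2=31/2 p3=31/2; velocities now: v0=1 v1=1 v2=1 v3=3
Advance to t=3 (no further collisions before then); velocities: v0=1 v1=1 v2=1 v3=3; positions = 7 8 16 17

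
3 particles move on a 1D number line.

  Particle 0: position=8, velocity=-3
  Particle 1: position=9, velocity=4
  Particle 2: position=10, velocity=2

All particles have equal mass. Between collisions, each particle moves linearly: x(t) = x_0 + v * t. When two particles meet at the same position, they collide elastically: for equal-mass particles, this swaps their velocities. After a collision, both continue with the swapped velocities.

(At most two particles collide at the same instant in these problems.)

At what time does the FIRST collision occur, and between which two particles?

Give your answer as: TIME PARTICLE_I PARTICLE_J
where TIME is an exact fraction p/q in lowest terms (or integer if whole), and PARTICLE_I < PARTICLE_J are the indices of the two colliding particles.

Pair (0,1): pos 8,9 vel -3,4 -> not approaching (rel speed -7 <= 0)
Pair (1,2): pos 9,10 vel 4,2 -> gap=1, closing at 2/unit, collide at t=1/2
Earliest collision: t=1/2 between 1 and 2

Answer: 1/2 1 2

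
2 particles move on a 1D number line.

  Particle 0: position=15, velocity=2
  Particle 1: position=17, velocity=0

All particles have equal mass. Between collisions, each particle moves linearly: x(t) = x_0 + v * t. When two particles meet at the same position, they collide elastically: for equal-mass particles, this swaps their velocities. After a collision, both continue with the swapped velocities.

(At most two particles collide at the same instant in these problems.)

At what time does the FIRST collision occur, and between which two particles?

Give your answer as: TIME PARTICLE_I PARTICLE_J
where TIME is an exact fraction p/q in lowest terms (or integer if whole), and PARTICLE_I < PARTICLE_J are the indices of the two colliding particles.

Answer: 1 0 1

Derivation:
Pair (0,1): pos 15,17 vel 2,0 -> gap=2, closing at 2/unit, collide at t=1
Earliest collision: t=1 between 0 and 1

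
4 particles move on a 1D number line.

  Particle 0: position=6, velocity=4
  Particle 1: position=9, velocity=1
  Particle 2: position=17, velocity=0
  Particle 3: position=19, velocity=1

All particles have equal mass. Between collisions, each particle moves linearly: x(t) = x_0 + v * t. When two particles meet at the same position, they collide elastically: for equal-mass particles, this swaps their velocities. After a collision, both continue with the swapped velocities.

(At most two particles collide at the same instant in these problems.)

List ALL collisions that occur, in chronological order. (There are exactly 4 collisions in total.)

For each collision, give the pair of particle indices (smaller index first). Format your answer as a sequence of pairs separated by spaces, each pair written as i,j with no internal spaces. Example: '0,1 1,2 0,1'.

Answer: 0,1 1,2 2,3 0,1

Derivation:
Collision at t=1: particles 0 and 1 swap velocities; positions: p0=10 p1=10 p2=17 p3=20; velocities now: v0=1 v1=4 v2=0 v3=1
Collision at t=11/4: particles 1 and 2 swap velocities; positions: p0=47/4 p1=17 p2=17 p3=87/4; velocities now: v0=1 v1=0 v2=4 v3=1
Collision at t=13/3: particles 2 and 3 swap velocities; positions: p0=40/3 p1=17 p2=70/3 p3=70/3; velocities now: v0=1 v1=0 v2=1 v3=4
Collision at t=8: particles 0 and 1 swap velocities; positions: p0=17 p1=17 p2=27 p3=38; velocities now: v0=0 v1=1 v2=1 v3=4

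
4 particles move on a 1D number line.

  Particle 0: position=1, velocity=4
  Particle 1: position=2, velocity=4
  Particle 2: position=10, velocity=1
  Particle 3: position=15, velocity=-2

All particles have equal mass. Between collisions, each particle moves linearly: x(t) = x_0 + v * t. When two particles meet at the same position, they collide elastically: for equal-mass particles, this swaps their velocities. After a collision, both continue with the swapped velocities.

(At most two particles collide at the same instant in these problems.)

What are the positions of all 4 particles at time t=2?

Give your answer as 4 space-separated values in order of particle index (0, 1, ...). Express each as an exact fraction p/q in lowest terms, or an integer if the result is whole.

Answer: 9 10 11 12

Derivation:
Collision at t=5/3: particles 2 and 3 swap velocities; positions: p0=23/3 p1=26/3 p2=35/3 p3=35/3; velocities now: v0=4 v1=4 v2=-2 v3=1
Advance to t=2 (no further collisions before then); velocities: v0=4 v1=4 v2=-2 v3=1; positions = 9 10 11 12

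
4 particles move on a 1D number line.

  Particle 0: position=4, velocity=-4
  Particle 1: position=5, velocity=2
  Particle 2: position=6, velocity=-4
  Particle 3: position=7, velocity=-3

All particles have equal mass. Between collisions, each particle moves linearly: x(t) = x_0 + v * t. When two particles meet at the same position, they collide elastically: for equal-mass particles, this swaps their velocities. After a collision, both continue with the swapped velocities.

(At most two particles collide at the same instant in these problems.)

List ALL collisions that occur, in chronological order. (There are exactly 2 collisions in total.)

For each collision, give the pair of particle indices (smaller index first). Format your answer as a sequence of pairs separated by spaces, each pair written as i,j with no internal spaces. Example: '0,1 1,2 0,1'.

Collision at t=1/6: particles 1 and 2 swap velocities; positions: p0=10/3 p1=16/3 p2=16/3 p3=13/2; velocities now: v0=-4 v1=-4 v2=2 v3=-3
Collision at t=2/5: particles 2 and 3 swap velocities; positions: p0=12/5 p1=22/5 p2=29/5 p3=29/5; velocities now: v0=-4 v1=-4 v2=-3 v3=2

Answer: 1,2 2,3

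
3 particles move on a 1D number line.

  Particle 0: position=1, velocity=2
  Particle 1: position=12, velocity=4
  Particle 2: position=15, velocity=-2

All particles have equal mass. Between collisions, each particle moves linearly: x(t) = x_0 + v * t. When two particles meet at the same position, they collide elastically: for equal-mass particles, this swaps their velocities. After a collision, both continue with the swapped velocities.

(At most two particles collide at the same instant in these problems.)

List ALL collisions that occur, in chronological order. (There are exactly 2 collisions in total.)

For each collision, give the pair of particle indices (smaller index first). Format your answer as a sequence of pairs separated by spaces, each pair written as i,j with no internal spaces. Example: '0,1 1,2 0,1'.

Collision at t=1/2: particles 1 and 2 swap velocities; positions: p0=2 p1=14 p2=14; velocities now: v0=2 v1=-2 v2=4
Collision at t=7/2: particles 0 and 1 swap velocities; positions: p0=8 p1=8 p2=26; velocities now: v0=-2 v1=2 v2=4

Answer: 1,2 0,1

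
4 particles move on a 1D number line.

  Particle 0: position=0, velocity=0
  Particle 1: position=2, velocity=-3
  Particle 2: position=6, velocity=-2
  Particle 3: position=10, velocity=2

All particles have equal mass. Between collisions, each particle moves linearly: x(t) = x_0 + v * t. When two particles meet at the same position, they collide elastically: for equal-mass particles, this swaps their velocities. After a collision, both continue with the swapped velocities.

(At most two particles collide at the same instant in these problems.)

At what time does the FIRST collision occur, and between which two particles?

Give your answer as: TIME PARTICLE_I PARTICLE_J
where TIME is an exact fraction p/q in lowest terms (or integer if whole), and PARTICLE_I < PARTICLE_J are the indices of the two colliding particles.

Pair (0,1): pos 0,2 vel 0,-3 -> gap=2, closing at 3/unit, collide at t=2/3
Pair (1,2): pos 2,6 vel -3,-2 -> not approaching (rel speed -1 <= 0)
Pair (2,3): pos 6,10 vel -2,2 -> not approaching (rel speed -4 <= 0)
Earliest collision: t=2/3 between 0 and 1

Answer: 2/3 0 1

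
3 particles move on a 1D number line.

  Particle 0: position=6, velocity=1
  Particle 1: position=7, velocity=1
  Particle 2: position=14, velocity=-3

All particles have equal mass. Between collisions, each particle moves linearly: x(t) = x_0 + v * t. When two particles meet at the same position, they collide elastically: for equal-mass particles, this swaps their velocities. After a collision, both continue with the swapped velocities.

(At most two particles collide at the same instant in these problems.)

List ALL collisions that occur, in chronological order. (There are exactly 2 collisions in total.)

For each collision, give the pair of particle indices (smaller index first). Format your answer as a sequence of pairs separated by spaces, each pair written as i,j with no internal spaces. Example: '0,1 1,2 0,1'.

Answer: 1,2 0,1

Derivation:
Collision at t=7/4: particles 1 and 2 swap velocities; positions: p0=31/4 p1=35/4 p2=35/4; velocities now: v0=1 v1=-3 v2=1
Collision at t=2: particles 0 and 1 swap velocities; positions: p0=8 p1=8 p2=9; velocities now: v0=-3 v1=1 v2=1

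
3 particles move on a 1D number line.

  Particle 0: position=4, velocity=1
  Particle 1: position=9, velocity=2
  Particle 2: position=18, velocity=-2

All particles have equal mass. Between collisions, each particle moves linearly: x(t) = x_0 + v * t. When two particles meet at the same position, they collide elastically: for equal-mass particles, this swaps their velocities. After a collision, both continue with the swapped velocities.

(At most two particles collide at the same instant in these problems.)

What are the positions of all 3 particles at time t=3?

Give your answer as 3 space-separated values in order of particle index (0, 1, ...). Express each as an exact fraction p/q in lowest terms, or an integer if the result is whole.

Answer: 7 12 15

Derivation:
Collision at t=9/4: particles 1 and 2 swap velocities; positions: p0=25/4 p1=27/2 p2=27/2; velocities now: v0=1 v1=-2 v2=2
Advance to t=3 (no further collisions before then); velocities: v0=1 v1=-2 v2=2; positions = 7 12 15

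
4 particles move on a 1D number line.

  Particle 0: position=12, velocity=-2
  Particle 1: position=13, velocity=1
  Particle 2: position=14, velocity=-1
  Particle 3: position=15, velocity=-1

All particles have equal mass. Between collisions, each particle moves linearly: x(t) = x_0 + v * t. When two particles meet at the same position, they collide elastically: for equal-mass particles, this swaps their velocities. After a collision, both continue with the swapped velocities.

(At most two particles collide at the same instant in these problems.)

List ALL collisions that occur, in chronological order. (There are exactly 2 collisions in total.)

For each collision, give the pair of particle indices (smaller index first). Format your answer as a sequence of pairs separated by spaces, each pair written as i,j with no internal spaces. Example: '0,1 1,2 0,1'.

Answer: 1,2 2,3

Derivation:
Collision at t=1/2: particles 1 and 2 swap velocities; positions: p0=11 p1=27/2 p2=27/2 p3=29/2; velocities now: v0=-2 v1=-1 v2=1 v3=-1
Collision at t=1: particles 2 and 3 swap velocities; positions: p0=10 p1=13 p2=14 p3=14; velocities now: v0=-2 v1=-1 v2=-1 v3=1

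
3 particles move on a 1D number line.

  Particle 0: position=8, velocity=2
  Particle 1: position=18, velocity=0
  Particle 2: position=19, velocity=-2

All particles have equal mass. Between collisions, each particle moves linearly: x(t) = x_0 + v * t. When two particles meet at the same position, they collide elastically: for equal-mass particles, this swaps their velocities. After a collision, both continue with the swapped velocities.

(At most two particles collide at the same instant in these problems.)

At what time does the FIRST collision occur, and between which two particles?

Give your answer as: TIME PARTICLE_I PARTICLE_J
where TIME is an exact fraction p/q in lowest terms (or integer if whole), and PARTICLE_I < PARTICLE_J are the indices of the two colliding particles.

Answer: 1/2 1 2

Derivation:
Pair (0,1): pos 8,18 vel 2,0 -> gap=10, closing at 2/unit, collide at t=5
Pair (1,2): pos 18,19 vel 0,-2 -> gap=1, closing at 2/unit, collide at t=1/2
Earliest collision: t=1/2 between 1 and 2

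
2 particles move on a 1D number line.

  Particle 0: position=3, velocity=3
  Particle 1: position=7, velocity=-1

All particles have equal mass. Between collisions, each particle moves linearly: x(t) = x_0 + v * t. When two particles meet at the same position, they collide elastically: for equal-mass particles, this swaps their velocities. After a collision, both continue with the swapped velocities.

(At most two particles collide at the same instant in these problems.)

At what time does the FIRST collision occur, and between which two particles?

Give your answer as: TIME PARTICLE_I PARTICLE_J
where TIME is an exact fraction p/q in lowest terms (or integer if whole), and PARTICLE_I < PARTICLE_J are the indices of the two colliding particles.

Pair (0,1): pos 3,7 vel 3,-1 -> gap=4, closing at 4/unit, collide at t=1
Earliest collision: t=1 between 0 and 1

Answer: 1 0 1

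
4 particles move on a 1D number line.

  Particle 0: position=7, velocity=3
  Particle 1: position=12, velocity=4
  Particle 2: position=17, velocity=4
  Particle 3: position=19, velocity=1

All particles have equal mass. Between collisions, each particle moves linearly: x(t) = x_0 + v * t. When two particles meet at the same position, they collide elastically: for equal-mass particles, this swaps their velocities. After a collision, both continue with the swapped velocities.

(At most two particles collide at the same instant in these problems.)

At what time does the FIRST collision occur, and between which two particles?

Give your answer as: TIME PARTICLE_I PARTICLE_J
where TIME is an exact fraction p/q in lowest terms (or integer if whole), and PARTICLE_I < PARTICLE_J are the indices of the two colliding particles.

Answer: 2/3 2 3

Derivation:
Pair (0,1): pos 7,12 vel 3,4 -> not approaching (rel speed -1 <= 0)
Pair (1,2): pos 12,17 vel 4,4 -> not approaching (rel speed 0 <= 0)
Pair (2,3): pos 17,19 vel 4,1 -> gap=2, closing at 3/unit, collide at t=2/3
Earliest collision: t=2/3 between 2 and 3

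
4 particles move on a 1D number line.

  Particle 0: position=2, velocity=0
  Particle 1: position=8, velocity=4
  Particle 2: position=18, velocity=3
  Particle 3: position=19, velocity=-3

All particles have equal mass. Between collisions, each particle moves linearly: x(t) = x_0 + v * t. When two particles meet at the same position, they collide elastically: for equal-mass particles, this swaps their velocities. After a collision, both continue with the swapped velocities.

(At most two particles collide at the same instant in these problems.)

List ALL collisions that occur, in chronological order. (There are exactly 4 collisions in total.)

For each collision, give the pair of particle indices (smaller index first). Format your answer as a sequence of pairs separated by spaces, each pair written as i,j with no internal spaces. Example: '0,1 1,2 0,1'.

Collision at t=1/6: particles 2 and 3 swap velocities; positions: p0=2 p1=26/3 p2=37/2 p3=37/2; velocities now: v0=0 v1=4 v2=-3 v3=3
Collision at t=11/7: particles 1 and 2 swap velocities; positions: p0=2 p1=100/7 p2=100/7 p3=159/7; velocities now: v0=0 v1=-3 v2=4 v3=3
Collision at t=17/3: particles 0 and 1 swap velocities; positions: p0=2 p1=2 p2=92/3 p3=35; velocities now: v0=-3 v1=0 v2=4 v3=3
Collision at t=10: particles 2 and 3 swap velocities; positions: p0=-11 p1=2 p2=48 p3=48; velocities now: v0=-3 v1=0 v2=3 v3=4

Answer: 2,3 1,2 0,1 2,3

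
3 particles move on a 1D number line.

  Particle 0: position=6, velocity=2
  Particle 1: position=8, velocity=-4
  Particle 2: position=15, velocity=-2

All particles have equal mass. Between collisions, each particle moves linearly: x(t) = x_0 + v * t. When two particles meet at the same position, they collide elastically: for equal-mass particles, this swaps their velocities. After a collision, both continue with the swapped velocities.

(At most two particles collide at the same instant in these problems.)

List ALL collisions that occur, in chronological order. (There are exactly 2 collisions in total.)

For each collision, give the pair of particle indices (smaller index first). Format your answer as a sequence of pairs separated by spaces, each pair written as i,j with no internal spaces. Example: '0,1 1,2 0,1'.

Answer: 0,1 1,2

Derivation:
Collision at t=1/3: particles 0 and 1 swap velocities; positions: p0=20/3 p1=20/3 p2=43/3; velocities now: v0=-4 v1=2 v2=-2
Collision at t=9/4: particles 1 and 2 swap velocities; positions: p0=-1 p1=21/2 p2=21/2; velocities now: v0=-4 v1=-2 v2=2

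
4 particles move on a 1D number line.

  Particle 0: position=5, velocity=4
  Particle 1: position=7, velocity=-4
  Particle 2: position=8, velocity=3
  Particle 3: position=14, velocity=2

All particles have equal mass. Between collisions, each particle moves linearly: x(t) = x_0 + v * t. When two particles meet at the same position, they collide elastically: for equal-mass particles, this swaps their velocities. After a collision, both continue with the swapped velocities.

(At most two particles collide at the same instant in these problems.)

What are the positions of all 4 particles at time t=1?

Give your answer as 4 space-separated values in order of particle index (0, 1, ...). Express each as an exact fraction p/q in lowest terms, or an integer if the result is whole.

Answer: 3 9 11 16

Derivation:
Collision at t=1/4: particles 0 and 1 swap velocities; positions: p0=6 p1=6 p2=35/4 p3=29/2; velocities now: v0=-4 v1=4 v2=3 v3=2
Advance to t=1 (no further collisions before then); velocities: v0=-4 v1=4 v2=3 v3=2; positions = 3 9 11 16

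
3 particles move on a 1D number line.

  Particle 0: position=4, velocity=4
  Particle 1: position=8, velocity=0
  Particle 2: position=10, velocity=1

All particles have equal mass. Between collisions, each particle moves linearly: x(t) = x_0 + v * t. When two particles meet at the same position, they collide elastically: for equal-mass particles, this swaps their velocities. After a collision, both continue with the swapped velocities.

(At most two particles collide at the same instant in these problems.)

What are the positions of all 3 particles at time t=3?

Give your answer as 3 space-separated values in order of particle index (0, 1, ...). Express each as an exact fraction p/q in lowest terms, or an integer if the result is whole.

Answer: 8 13 16

Derivation:
Collision at t=1: particles 0 and 1 swap velocities; positions: p0=8 p1=8 p2=11; velocities now: v0=0 v1=4 v2=1
Collision at t=2: particles 1 and 2 swap velocities; positions: p0=8 p1=12 p2=12; velocities now: v0=0 v1=1 v2=4
Advance to t=3 (no further collisions before then); velocities: v0=0 v1=1 v2=4; positions = 8 13 16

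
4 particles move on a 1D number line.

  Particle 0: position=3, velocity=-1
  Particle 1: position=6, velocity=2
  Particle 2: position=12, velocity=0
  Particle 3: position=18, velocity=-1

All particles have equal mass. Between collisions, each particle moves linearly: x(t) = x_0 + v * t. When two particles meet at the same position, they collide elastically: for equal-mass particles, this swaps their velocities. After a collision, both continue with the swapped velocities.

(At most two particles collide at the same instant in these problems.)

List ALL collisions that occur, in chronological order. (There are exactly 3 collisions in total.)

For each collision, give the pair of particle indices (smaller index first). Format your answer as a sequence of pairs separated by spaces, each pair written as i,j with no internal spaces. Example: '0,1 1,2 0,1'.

Answer: 1,2 2,3 1,2

Derivation:
Collision at t=3: particles 1 and 2 swap velocities; positions: p0=0 p1=12 p2=12 p3=15; velocities now: v0=-1 v1=0 v2=2 v3=-1
Collision at t=4: particles 2 and 3 swap velocities; positions: p0=-1 p1=12 p2=14 p3=14; velocities now: v0=-1 v1=0 v2=-1 v3=2
Collision at t=6: particles 1 and 2 swap velocities; positions: p0=-3 p1=12 p2=12 p3=18; velocities now: v0=-1 v1=-1 v2=0 v3=2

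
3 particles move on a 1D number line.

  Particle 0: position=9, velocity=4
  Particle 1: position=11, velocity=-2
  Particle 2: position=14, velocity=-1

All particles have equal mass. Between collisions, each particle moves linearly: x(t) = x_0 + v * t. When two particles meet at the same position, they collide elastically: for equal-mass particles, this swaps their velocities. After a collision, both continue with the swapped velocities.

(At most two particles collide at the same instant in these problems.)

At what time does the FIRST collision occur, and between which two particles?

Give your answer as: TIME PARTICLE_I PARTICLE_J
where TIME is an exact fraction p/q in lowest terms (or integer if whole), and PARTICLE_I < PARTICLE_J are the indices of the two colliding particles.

Pair (0,1): pos 9,11 vel 4,-2 -> gap=2, closing at 6/unit, collide at t=1/3
Pair (1,2): pos 11,14 vel -2,-1 -> not approaching (rel speed -1 <= 0)
Earliest collision: t=1/3 between 0 and 1

Answer: 1/3 0 1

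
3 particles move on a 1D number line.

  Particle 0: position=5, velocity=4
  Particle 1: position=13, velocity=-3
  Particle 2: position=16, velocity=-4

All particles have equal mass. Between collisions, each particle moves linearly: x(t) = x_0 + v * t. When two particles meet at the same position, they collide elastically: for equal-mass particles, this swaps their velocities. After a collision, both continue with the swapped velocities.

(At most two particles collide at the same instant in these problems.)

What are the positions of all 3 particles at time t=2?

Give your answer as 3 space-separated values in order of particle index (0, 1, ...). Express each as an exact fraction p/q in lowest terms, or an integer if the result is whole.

Collision at t=8/7: particles 0 and 1 swap velocities; positions: p0=67/7 p1=67/7 p2=80/7; velocities now: v0=-3 v1=4 v2=-4
Collision at t=11/8: particles 1 and 2 swap velocities; positions: p0=71/8 p1=21/2 p2=21/2; velocities now: v0=-3 v1=-4 v2=4
Advance to t=2 (no further collisions before then); velocities: v0=-3 v1=-4 v2=4; positions = 7 8 13

Answer: 7 8 13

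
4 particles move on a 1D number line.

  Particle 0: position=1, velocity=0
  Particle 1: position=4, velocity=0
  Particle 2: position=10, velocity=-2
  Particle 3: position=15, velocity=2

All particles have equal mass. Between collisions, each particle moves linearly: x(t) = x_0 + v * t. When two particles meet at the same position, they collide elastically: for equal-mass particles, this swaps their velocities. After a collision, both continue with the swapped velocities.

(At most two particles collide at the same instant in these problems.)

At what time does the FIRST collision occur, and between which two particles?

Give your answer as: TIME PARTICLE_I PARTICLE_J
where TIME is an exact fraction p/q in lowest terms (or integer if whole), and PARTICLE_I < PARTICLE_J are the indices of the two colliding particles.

Answer: 3 1 2

Derivation:
Pair (0,1): pos 1,4 vel 0,0 -> not approaching (rel speed 0 <= 0)
Pair (1,2): pos 4,10 vel 0,-2 -> gap=6, closing at 2/unit, collide at t=3
Pair (2,3): pos 10,15 vel -2,2 -> not approaching (rel speed -4 <= 0)
Earliest collision: t=3 between 1 and 2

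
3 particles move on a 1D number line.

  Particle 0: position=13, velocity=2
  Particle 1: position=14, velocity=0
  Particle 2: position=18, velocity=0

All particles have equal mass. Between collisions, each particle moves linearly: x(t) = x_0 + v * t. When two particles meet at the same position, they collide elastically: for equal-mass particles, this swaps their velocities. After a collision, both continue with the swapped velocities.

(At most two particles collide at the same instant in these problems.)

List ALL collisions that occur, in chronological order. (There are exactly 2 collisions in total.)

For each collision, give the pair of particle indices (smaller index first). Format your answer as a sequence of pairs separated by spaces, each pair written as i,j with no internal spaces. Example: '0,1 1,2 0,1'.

Answer: 0,1 1,2

Derivation:
Collision at t=1/2: particles 0 and 1 swap velocities; positions: p0=14 p1=14 p2=18; velocities now: v0=0 v1=2 v2=0
Collision at t=5/2: particles 1 and 2 swap velocities; positions: p0=14 p1=18 p2=18; velocities now: v0=0 v1=0 v2=2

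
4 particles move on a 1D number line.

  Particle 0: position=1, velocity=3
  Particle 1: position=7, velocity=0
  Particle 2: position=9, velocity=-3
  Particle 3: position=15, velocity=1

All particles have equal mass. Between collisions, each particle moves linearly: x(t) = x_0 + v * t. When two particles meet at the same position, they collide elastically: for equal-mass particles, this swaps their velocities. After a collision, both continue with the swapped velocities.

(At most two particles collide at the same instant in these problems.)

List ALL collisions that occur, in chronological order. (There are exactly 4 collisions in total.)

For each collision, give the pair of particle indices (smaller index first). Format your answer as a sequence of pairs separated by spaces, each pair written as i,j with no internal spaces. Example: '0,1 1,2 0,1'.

Answer: 1,2 0,1 1,2 2,3

Derivation:
Collision at t=2/3: particles 1 and 2 swap velocities; positions: p0=3 p1=7 p2=7 p3=47/3; velocities now: v0=3 v1=-3 v2=0 v3=1
Collision at t=4/3: particles 0 and 1 swap velocities; positions: p0=5 p1=5 p2=7 p3=49/3; velocities now: v0=-3 v1=3 v2=0 v3=1
Collision at t=2: particles 1 and 2 swap velocities; positions: p0=3 p1=7 p2=7 p3=17; velocities now: v0=-3 v1=0 v2=3 v3=1
Collision at t=7: particles 2 and 3 swap velocities; positions: p0=-12 p1=7 p2=22 p3=22; velocities now: v0=-3 v1=0 v2=1 v3=3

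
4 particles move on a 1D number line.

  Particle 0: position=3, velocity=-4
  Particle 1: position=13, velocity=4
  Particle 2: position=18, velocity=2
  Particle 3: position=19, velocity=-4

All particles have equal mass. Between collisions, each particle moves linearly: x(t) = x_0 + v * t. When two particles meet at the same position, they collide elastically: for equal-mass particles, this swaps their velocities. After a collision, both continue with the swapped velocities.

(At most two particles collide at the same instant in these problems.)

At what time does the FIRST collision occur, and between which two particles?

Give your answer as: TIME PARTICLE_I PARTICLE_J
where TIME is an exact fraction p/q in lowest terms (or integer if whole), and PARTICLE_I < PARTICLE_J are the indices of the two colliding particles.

Answer: 1/6 2 3

Derivation:
Pair (0,1): pos 3,13 vel -4,4 -> not approaching (rel speed -8 <= 0)
Pair (1,2): pos 13,18 vel 4,2 -> gap=5, closing at 2/unit, collide at t=5/2
Pair (2,3): pos 18,19 vel 2,-4 -> gap=1, closing at 6/unit, collide at t=1/6
Earliest collision: t=1/6 between 2 and 3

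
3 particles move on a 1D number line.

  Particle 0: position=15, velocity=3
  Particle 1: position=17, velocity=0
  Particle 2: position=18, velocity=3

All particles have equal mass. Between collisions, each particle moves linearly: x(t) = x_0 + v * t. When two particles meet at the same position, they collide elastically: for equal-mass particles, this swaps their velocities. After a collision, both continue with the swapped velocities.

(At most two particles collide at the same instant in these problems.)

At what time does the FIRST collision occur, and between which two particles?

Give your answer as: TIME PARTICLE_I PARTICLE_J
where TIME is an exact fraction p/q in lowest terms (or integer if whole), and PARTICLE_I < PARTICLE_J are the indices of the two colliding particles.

Answer: 2/3 0 1

Derivation:
Pair (0,1): pos 15,17 vel 3,0 -> gap=2, closing at 3/unit, collide at t=2/3
Pair (1,2): pos 17,18 vel 0,3 -> not approaching (rel speed -3 <= 0)
Earliest collision: t=2/3 between 0 and 1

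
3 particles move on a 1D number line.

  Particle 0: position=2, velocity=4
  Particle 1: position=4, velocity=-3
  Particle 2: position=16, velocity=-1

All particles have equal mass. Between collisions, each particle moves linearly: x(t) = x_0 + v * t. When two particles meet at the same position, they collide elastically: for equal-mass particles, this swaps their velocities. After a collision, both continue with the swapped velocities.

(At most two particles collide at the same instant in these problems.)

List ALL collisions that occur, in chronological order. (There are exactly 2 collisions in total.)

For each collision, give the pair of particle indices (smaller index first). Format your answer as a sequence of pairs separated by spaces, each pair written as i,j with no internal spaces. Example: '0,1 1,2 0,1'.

Collision at t=2/7: particles 0 and 1 swap velocities; positions: p0=22/7 p1=22/7 p2=110/7; velocities now: v0=-3 v1=4 v2=-1
Collision at t=14/5: particles 1 and 2 swap velocities; positions: p0=-22/5 p1=66/5 p2=66/5; velocities now: v0=-3 v1=-1 v2=4

Answer: 0,1 1,2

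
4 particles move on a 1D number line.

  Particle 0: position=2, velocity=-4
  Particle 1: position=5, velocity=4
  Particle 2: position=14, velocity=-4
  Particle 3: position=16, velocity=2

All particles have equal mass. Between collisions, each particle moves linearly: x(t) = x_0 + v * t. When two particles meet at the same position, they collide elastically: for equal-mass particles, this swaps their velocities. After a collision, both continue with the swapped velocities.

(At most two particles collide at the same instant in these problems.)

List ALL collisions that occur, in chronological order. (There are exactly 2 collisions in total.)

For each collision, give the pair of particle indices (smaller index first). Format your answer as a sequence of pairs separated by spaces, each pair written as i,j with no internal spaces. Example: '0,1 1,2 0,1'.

Answer: 1,2 2,3

Derivation:
Collision at t=9/8: particles 1 and 2 swap velocities; positions: p0=-5/2 p1=19/2 p2=19/2 p3=73/4; velocities now: v0=-4 v1=-4 v2=4 v3=2
Collision at t=11/2: particles 2 and 3 swap velocities; positions: p0=-20 p1=-8 p2=27 p3=27; velocities now: v0=-4 v1=-4 v2=2 v3=4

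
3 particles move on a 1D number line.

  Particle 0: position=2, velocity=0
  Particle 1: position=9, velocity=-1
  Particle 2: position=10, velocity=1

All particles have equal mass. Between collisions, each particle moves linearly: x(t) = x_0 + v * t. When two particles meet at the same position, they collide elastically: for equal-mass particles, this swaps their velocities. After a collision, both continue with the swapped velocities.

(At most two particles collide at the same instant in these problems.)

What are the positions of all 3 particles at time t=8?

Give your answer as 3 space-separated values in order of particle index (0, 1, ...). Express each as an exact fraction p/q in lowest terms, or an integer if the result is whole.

Collision at t=7: particles 0 and 1 swap velocities; positions: p0=2 p1=2 p2=17; velocities now: v0=-1 v1=0 v2=1
Advance to t=8 (no further collisions before then); velocities: v0=-1 v1=0 v2=1; positions = 1 2 18

Answer: 1 2 18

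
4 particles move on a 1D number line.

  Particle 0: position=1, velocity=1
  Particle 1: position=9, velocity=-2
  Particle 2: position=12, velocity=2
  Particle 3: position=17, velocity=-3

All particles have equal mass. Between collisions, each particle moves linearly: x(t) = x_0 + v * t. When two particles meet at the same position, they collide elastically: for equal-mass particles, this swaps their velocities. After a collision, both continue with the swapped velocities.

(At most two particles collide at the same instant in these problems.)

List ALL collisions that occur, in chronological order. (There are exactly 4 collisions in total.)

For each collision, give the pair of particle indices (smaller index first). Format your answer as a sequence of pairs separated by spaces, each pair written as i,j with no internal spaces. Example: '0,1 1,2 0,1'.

Collision at t=1: particles 2 and 3 swap velocities; positions: p0=2 p1=7 p2=14 p3=14; velocities now: v0=1 v1=-2 v2=-3 v3=2
Collision at t=8/3: particles 0 and 1 swap velocities; positions: p0=11/3 p1=11/3 p2=9 p3=52/3; velocities now: v0=-2 v1=1 v2=-3 v3=2
Collision at t=4: particles 1 and 2 swap velocities; positions: p0=1 p1=5 p2=5 p3=20; velocities now: v0=-2 v1=-3 v2=1 v3=2
Collision at t=8: particles 0 and 1 swap velocities; positions: p0=-7 p1=-7 p2=9 p3=28; velocities now: v0=-3 v1=-2 v2=1 v3=2

Answer: 2,3 0,1 1,2 0,1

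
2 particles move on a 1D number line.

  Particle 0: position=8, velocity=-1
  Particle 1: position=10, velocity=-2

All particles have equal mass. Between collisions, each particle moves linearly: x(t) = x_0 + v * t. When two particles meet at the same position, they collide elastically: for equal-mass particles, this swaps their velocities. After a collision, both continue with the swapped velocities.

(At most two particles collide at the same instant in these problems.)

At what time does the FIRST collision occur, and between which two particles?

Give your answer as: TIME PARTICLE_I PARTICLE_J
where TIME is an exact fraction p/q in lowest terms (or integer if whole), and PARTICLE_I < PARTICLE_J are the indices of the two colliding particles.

Answer: 2 0 1

Derivation:
Pair (0,1): pos 8,10 vel -1,-2 -> gap=2, closing at 1/unit, collide at t=2
Earliest collision: t=2 between 0 and 1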